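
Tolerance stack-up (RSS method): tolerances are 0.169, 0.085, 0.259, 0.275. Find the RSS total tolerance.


RSS = sqrt(0.169^2 + 0.085^2 + 0.259^2 + 0.275^2)
= sqrt(0.178492)
= 0.4225

0.4225


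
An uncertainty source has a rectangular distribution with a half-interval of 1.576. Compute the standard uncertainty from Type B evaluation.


u_B = half_width / sqrt(3)
u_B = 1.576 / 1.7320508
u_B = 0.9099

0.9099


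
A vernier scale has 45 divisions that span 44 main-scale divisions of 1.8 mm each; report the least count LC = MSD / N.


LC = MSD / n_div
= 1.8 / 45
= 0.0400

0.0400


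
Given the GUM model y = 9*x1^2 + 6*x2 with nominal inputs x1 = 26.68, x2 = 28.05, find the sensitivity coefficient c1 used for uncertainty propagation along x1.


y = 9*x1^2 + 6*x2
dy/dx1 = 2*9*x1
Evaluate at x1 = 26.68: c1 = 18 * 26.68
c1 = 480.2400

480.2400


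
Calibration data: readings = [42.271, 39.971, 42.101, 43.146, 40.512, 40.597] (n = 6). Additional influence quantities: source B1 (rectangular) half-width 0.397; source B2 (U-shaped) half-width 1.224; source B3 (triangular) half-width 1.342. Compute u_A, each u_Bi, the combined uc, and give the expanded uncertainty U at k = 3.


mean = (42.271 + 39.971 + 42.101 + 43.146 + 40.512 + 40.597) / 6 = 41.433
s = sqrt(sum((x - mean)^2)/(n-1)) = 1.2463882
u_A = s / sqrt(n) = 1.2463882 / sqrt(6) = 0.50883585
u_B1 = 0.397 / sqrt(3) = 0.22920806
u_B2 = 1.224 / sqrt(2) = 0.8654987
u_B3 = 1.342 / sqrt(6) = 0.54786921
uc = sqrt(0.50883585^2 + 0.22920806^2 + 0.8654987^2 + 0.54786921^2) = 1.16649
U = k * uc = 3 * 1.16649
U = 3.4995

3.4995


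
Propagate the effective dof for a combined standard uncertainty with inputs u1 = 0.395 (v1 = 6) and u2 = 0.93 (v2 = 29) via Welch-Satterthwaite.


uc = sqrt(u1^2 + u2^2) = sqrt(0.395^2 + 0.93^2) = 1.0104083
v_eff = uc^4 / (u1^4/v1 + u2^4/v2)
= 1.0104083^4 / (0.395^4/6 + 0.93^4/29)
= 1.0422877 / 0.029852197
v_eff = 34.9149

34.9149


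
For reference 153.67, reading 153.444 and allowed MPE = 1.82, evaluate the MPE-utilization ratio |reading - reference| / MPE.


e = indication - reference = 153.444 - 153.67 = -0.2260
|e| = 0.2260
ratio = |e| / MPE = 0.2260 / 1.82
ratio = 0.1242

0.1242


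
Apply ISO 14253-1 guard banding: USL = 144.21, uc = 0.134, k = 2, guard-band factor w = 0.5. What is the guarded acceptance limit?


U = k * uc = 2 * 0.134 = 0.268
guard band g = w * U = 0.5 * 0.268 = 0.134
AL = USL - g = 144.21 - 0.134
AL = 144.0760

144.0760


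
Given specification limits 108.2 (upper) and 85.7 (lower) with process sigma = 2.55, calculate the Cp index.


Cp = (USL - LSL) / (6 * sigma)
= (108.2 - 85.7) / (6 * 2.55)
= 22.5000 / 15.3000
= 1.4706

1.4706


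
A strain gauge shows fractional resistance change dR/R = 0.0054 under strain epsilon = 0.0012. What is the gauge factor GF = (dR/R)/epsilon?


GF = (dR/R) / epsilon
= 0.0054 / 0.0012
= 4.5000

4.5000


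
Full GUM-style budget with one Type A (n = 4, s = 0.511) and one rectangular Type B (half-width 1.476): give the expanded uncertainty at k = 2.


u_A = s / sqrt(n) = 0.511 / sqrt(4) = 0.2555
u_B = half_width / sqrt(3) = 1.476 / sqrt(3) = 0.852169
uc = sqrt(u_A^2 + u_B^2) = sqrt(0.2555^2 + 0.852169^2) = 0.88964726
U = k * uc = 2 * 0.88964726
U = 1.7793

1.7793


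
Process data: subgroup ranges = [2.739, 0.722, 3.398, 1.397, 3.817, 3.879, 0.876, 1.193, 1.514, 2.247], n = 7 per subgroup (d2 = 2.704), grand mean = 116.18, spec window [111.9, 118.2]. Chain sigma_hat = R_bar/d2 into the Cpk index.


R_bar = (2.739 + 0.722 + 3.398 + 1.397 + 3.817 + 3.879 + 0.876 + 1.193 + 1.514 + 2.247) / 10 = 2.1782
sigma = R_bar / d2 = 2.1782 / 2.704 = 0.80554734
Cp = (USL - LSL)/(6*sigma) = (118.2 - 111.9)/(6*0.80554734) = 1.3035
Cpu = (118.2 - 116.18)/(3*0.80554734) = 0.8359
Cpl = (116.18 - 111.9)/(3*0.80554734) = 1.7711
Cpk = min(Cpu, Cpl) = 0.8359

0.8359


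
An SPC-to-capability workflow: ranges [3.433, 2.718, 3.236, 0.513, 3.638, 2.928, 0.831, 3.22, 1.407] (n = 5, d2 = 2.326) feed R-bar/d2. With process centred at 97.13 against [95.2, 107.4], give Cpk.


R_bar = (3.433 + 2.718 + 3.236 + 0.513 + 3.638 + 2.928 + 0.831 + 3.22 + 1.407) / 9 = 2.436
sigma = R_bar / d2 = 2.436 / 2.326 = 1.0472915
Cp = (USL - LSL)/(6*sigma) = (107.4 - 95.2)/(6*1.0472915) = 1.9415
Cpu = (107.4 - 97.13)/(3*1.0472915) = 3.2687
Cpl = (97.13 - 95.2)/(3*1.0472915) = 0.6143
Cpk = min(Cpu, Cpl) = 0.6143

0.6143


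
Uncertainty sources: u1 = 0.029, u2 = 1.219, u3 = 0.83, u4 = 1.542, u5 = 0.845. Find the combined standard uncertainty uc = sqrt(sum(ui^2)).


uc = sqrt(0.029^2 + 1.219^2 + 0.83^2 + 1.542^2 + 0.845^2)
uc = sqrt(5.267491)
uc = 2.2951

2.2951


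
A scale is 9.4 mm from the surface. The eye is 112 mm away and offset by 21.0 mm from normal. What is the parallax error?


error = h * offset / d
= 9.4 * 21.0 / 112
= 1.7625

1.7625


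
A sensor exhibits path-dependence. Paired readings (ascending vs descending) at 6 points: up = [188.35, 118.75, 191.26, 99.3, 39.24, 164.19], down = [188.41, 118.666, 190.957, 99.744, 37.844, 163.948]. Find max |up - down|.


|188.35 - 188.41| = 0.0600
|118.75 - 118.666| = 0.0840
|191.26 - 190.957| = 0.3030
|99.3 - 99.744| = 0.4440
|39.24 - 37.844| = 1.3960
|164.19 - 163.948| = 0.2420
hysteresis = max(diffs) = 1.3960

1.3960


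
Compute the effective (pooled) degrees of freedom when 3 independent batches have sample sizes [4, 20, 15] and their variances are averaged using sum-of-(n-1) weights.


nu = sum_i (n_i - 1)
nu = ((4 - 1) + (20 - 1) + (15 - 1))
nu = 3 + 19 + 14
nu = 36

36


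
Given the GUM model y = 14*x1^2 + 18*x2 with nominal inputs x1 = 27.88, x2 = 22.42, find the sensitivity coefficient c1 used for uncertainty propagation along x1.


y = 14*x1^2 + 18*x2
dy/dx1 = 2*14*x1
Evaluate at x1 = 27.88: c1 = 28 * 27.88
c1 = 780.6400

780.6400


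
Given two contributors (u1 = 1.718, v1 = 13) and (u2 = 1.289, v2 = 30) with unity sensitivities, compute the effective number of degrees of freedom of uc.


uc = sqrt(u1^2 + u2^2) = sqrt(1.718^2 + 1.289^2) = 2.1478
v_eff = uc^4 / (u1^4/v1 + u2^4/v2)
= 2.1478^4 / (1.718^4/13 + 1.289^4/30)
= 21.280183 / 0.76213665
v_eff = 27.9217

27.9217


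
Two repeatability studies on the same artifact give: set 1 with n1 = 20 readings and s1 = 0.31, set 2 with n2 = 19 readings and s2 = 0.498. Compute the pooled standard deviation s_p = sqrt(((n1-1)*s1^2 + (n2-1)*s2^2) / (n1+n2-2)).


s_p = sqrt(((n1-1)*s1^2 + (n2-1)*s2^2) / (n1+n2-2))
numerator = (20-1)*0.31^2 + (19-1)*0.498^2 = 1.8259 + 4.464072 = 6.289972
denominator = 20 + 19 - 2 = 37
s_p^2 = 6.289972 / 37 = 0.16999924
s_p = sqrt(0.16999924) = 0.4123

0.4123


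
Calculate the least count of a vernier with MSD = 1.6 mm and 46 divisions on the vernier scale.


LC = MSD / n_div
= 1.6 / 46
= 0.0348

0.0348


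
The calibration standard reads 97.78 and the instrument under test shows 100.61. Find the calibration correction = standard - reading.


Correction = standard - reading
= 97.78 - 100.61
= -2.8300

-2.8300


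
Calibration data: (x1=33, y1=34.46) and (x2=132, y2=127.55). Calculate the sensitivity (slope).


slope = (y2 - y1) / (x2 - x1)
= (127.55 - 34.46) / (132 - 33)
= 93.0900 / 99
= 0.9403

0.9403


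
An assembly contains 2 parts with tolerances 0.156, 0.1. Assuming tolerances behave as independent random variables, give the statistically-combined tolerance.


RSS = sqrt(0.156^2 + 0.1^2)
= sqrt(0.034336)
= 0.1853

0.1853


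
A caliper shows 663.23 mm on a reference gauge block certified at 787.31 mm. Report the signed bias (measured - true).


Systematic error = measured - true
= 663.23 - 787.31
= -124.0800

-124.0800


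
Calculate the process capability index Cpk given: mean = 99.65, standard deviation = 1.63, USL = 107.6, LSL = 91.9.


Cpu = (USL - mean) / (3*sigma) = (107.6 - 99.65) / (3*1.63) = 1.6258
Cpl = (mean - LSL) / (3*sigma) = (99.65 - 91.9) / (3*1.63) = 1.5849
Cpk = min(Cpu, Cpl) = 1.5849

1.5849


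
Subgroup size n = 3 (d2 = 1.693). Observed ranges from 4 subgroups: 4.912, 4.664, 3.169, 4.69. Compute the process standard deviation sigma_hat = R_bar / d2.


R_bar = (4.912 + 4.664 + 3.169 + 4.69) / 4
R_bar = 17.435 / 4 = 4.35875
sigma_hat = R_bar / d2 = 4.35875 / 1.693 = 2.5746

2.5746


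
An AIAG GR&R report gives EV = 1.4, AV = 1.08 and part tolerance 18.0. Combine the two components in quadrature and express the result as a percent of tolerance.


GRR = sqrt(EV^2 + AV^2) = sqrt(1.4^2 + 1.08^2) = 1.7681629
%GRR = GRR / tol * 100 = 1.7681629 / 18.0 * 100
%GRR = 9.8231

9.8231


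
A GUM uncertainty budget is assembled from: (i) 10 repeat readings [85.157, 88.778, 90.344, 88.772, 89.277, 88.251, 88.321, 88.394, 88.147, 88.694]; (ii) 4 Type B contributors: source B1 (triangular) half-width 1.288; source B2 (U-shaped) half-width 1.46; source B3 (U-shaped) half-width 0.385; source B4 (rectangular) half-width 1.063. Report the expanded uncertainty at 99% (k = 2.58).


mean = (85.157 + 88.778 + 90.344 + 88.772 + 89.277 + 88.251 + 88.321 + 88.394 + 88.147 + 88.694) / 10 = 88.4135
s = sqrt(sum((x - mean)^2)/(n-1)) = 1.3133368
u_A = s / sqrt(n) = 1.3133368 / sqrt(10) = 0.41531356
u_B1 = 1.288 / sqrt(6) = 0.5258238
u_B2 = 1.46 / sqrt(2) = 1.0323759
u_B3 = 0.385 / sqrt(2) = 0.27223611
u_B4 = 1.063 / sqrt(3) = 0.61372334
uc = sqrt(0.41531356^2 + 0.5258238^2 + 1.0323759^2 + 0.27223611^2 + 0.61372334^2) = 1.4019789
U = k * uc = 2.58 * 1.4019789
U = 3.6171

3.6171


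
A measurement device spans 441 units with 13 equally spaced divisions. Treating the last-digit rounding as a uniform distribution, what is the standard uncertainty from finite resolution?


resolution = range / divisions
resolution = 441 / 13 = 33.923077
u_res = resolution / (2*sqrt(3))
u_res = 33.923077 / 3.4641016
u_res = 9.7927

9.7927


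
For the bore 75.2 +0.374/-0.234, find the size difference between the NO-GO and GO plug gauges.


GO = nominal - lower_tol (smallest hole = maximum material condition)
GO = 75.2 - 0.234 = 74.966
NO-GO = nominal + upper_tol (largest hole = least material condition)
NO-GO = 75.2 + 0.374 = 75.574
spread = NO-GO - GO = 75.574 - 74.966 = 0.6080

0.6080


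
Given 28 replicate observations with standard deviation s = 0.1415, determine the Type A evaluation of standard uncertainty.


u_A = s / sqrt(n)
u_A = 0.1415 / sqrt(28)
u_A = 0.1415 / 5.2915026
u_A = 0.0267

0.0267


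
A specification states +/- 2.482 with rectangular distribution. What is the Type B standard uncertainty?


u_B = half_width / sqrt(3)
u_B = 2.482 / 1.7320508
u_B = 1.4330

1.4330


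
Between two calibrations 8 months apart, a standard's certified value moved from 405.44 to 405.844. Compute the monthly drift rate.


rate = (v2 - v1) / months
= (405.844 - 405.44) / 8
= 0.4040 / 8
= 0.0505

0.0505


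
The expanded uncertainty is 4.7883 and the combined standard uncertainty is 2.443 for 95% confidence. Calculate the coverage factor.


k = U / uc
k = 4.7883 / 2.443
k = 1.96

1.96


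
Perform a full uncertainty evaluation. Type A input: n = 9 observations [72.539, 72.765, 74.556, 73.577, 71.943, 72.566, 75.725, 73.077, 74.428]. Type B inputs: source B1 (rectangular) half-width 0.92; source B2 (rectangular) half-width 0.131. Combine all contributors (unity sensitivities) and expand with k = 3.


mean = (72.539 + 72.765 + 74.556 + 73.577 + 71.943 + 72.566 + 75.725 + 73.077 + 74.428) / 9 = 73.464
s = sqrt(sum((x - mean)^2)/(n-1)) = 1.2176047
u_A = s / sqrt(n) = 1.2176047 / sqrt(9) = 0.40586823
u_B1 = 0.92 / sqrt(3) = 0.53116225
u_B2 = 0.131 / sqrt(3) = 0.075632885
uc = sqrt(0.40586823^2 + 0.53116225^2 + 0.075632885^2) = 0.67274266
U = k * uc = 3 * 0.67274266
U = 2.0182

2.0182


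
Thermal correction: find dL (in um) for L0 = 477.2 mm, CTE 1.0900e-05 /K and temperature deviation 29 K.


dL = L * alpha * dT
= 477.2 * 1.0900e-05 * 29
= 0.1508429 mm
dL_um = 0.1508429 * 1000 = 150.8429 um

150.8429


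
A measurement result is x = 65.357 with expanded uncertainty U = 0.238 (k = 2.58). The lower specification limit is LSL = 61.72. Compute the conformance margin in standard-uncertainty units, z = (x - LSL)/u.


u = U / k = 0.238 / 2.58 = 0.092248062
margin = |LSL - x| = |61.72 - 65.357| = 3.637
z = margin / u = 3.637 / 0.092248062
z = 39.4263

39.4263


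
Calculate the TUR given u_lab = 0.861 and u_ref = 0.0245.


TUR = u_lab / u_ref
= 0.861 / 0.0245
= 35.1429

35.1429


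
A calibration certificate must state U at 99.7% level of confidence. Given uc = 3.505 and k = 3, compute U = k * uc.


U = k * uc
U = 3 * 3.505
U = 10.5150

10.5150


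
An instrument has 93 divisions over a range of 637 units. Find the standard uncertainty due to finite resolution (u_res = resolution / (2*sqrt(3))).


resolution = range / divisions
resolution = 637 / 93 = 6.8494624
u_res = resolution / (2*sqrt(3))
u_res = 6.8494624 / 3.4641016
u_res = 1.9773

1.9773


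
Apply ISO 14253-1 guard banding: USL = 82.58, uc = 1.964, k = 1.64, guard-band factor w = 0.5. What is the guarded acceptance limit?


U = k * uc = 1.64 * 1.964 = 3.22096
guard band g = w * U = 0.5 * 3.22096 = 1.61048
AL = USL - g = 82.58 - 1.61048
AL = 80.9695

80.9695


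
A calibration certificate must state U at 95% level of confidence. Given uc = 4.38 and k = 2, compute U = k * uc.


U = k * uc
U = 2 * 4.38
U = 8.7600

8.7600


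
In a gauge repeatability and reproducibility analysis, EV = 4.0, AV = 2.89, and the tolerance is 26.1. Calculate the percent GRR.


GRR = sqrt(EV^2 + AV^2) = sqrt(4.0^2 + 2.89^2) = 4.9347847
%GRR = GRR / tol * 100 = 4.9347847 / 26.1 * 100
%GRR = 18.9072

18.9072


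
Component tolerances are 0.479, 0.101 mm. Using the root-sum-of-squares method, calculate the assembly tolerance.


RSS = sqrt(0.479^2 + 0.101^2)
= sqrt(0.239642)
= 0.4895

0.4895


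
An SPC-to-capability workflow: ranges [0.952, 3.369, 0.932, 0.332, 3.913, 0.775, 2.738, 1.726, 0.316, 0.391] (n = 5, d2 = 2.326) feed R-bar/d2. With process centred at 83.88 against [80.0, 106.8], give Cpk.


R_bar = (0.952 + 3.369 + 0.932 + 0.332 + 3.913 + 0.775 + 2.738 + 1.726 + 0.316 + 0.391) / 10 = 1.5444
sigma = R_bar / d2 = 1.5444 / 2.326 = 0.66397248
Cp = (USL - LSL)/(6*sigma) = (106.8 - 80.0)/(6*0.66397248) = 6.7272
Cpu = (106.8 - 83.88)/(3*0.66397248) = 11.5065
Cpl = (83.88 - 80.0)/(3*0.66397248) = 1.9479
Cpk = min(Cpu, Cpl) = 1.9479

1.9479


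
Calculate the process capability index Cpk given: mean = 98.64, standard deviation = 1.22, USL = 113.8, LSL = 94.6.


Cpu = (USL - mean) / (3*sigma) = (113.8 - 98.64) / (3*1.22) = 4.1421
Cpl = (mean - LSL) / (3*sigma) = (98.64 - 94.6) / (3*1.22) = 1.1038
Cpk = min(Cpu, Cpl) = 1.1038

1.1038


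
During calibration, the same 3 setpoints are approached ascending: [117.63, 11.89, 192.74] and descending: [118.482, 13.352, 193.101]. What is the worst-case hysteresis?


|117.63 - 118.482| = 0.8520
|11.89 - 13.352| = 1.4620
|192.74 - 193.101| = 0.3610
hysteresis = max(diffs) = 1.4620

1.4620


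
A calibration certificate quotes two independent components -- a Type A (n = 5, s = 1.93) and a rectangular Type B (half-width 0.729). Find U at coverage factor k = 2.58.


u_A = s / sqrt(n) = 1.93 / sqrt(5) = 0.86312224
u_B = half_width / sqrt(3) = 0.729 / sqrt(3) = 0.42088835
uc = sqrt(u_A^2 + u_B^2) = sqrt(0.86312224^2 + 0.42088835^2) = 0.96027444
U = k * uc = 2.58 * 0.96027444
U = 2.4775

2.4775


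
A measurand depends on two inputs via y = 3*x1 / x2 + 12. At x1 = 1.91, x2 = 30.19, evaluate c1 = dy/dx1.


y = 3*x1 / x2 + 12
dy/dx1 = 3/x2
Evaluate at x2 = 30.19: c1 = 3 / 30.19
c1 = 0.0994

0.0994


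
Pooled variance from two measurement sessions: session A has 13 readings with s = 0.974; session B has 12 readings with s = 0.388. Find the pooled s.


s_p = sqrt(((n1-1)*s1^2 + (n2-1)*s2^2) / (n1+n2-2))
numerator = (13-1)*0.974^2 + (12-1)*0.388^2 = 11.384112 + 1.655984 = 13.040096
denominator = 13 + 12 - 2 = 23
s_p^2 = 13.040096 / 23 = 0.5669607
s_p = sqrt(0.5669607) = 0.7530

0.7530


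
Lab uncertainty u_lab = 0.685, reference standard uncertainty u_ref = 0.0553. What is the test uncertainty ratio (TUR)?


TUR = u_lab / u_ref
= 0.685 / 0.0553
= 12.3870

12.3870


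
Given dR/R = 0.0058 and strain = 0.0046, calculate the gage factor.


GF = (dR/R) / epsilon
= 0.0058 / 0.0046
= 1.2609

1.2609


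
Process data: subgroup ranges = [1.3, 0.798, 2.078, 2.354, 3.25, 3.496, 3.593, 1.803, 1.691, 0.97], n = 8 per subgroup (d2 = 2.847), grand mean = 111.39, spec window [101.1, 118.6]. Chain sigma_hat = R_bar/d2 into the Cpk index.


R_bar = (1.3 + 0.798 + 2.078 + 2.354 + 3.25 + 3.496 + 3.593 + 1.803 + 1.691 + 0.97) / 10 = 2.1333
sigma = R_bar / d2 = 2.1333 / 2.847 = 0.74931507
Cp = (USL - LSL)/(6*sigma) = (118.6 - 101.1)/(6*0.74931507) = 3.8924
Cpu = (118.6 - 111.39)/(3*0.74931507) = 3.2074
Cpl = (111.39 - 101.1)/(3*0.74931507) = 4.5775
Cpk = min(Cpu, Cpl) = 3.2074

3.2074


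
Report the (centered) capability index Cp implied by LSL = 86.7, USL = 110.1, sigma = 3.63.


Cp = (USL - LSL) / (6 * sigma)
= (110.1 - 86.7) / (6 * 3.63)
= 23.4000 / 21.7800
= 1.0744

1.0744


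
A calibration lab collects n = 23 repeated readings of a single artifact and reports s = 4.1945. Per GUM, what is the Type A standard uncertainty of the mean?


u_A = s / sqrt(n)
u_A = 4.1945 / sqrt(23)
u_A = 4.1945 / 4.7958315
u_A = 0.8746

0.8746


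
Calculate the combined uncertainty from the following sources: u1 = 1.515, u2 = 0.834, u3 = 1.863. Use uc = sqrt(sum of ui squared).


uc = sqrt(1.515^2 + 0.834^2 + 1.863^2)
uc = sqrt(6.46155)
uc = 2.5420

2.5420


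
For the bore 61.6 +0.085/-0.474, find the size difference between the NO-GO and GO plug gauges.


GO = nominal - lower_tol (smallest hole = maximum material condition)
GO = 61.6 - 0.474 = 61.126
NO-GO = nominal + upper_tol (largest hole = least material condition)
NO-GO = 61.6 + 0.085 = 61.685
spread = NO-GO - GO = 61.685 - 61.126 = 0.5590

0.5590


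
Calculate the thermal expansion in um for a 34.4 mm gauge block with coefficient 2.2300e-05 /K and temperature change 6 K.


dL = L * alpha * dT
= 34.4 * 2.2300e-05 * 6
= 0.0046027 mm
dL_um = 0.0046027 * 1000 = 4.6027 um

4.6027


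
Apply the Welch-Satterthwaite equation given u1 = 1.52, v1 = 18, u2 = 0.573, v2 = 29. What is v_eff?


uc = sqrt(u1^2 + u2^2) = sqrt(1.52^2 + 0.573^2) = 1.6244165
v_eff = uc^4 / (u1^4/v1 + u2^4/v2)
= 1.6244165^4 / (1.52^4/18 + 0.573^4/29)
= 6.9628906 / 0.30026991
v_eff = 23.1888

23.1888


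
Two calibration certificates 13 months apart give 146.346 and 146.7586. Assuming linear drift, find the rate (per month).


rate = (v2 - v1) / months
= (146.7586 - 146.346) / 13
= 0.4126 / 13
= 0.0317

0.0317


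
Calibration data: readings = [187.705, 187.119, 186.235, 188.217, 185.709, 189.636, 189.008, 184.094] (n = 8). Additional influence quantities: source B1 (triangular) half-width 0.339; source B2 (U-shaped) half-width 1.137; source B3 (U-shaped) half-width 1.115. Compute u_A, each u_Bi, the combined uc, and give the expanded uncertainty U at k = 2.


mean = (187.705 + 187.119 + 186.235 + 188.217 + 185.709 + 189.636 + 189.008 + 184.094) / 8 = 187.215375
s = sqrt(sum((x - mean)^2)/(n-1)) = 1.824378
u_A = s / sqrt(n) = 1.824378 / sqrt(8) = 0.64501503
u_B1 = 0.339 / sqrt(6) = 0.13839617
u_B2 = 1.137 / sqrt(2) = 0.80398041
u_B3 = 1.115 / sqrt(2) = 0.78842406
uc = sqrt(0.64501503^2 + 0.13839617^2 + 0.80398041^2 + 0.78842406^2) = 1.3050651
U = k * uc = 2 * 1.3050651
U = 2.6101

2.6101


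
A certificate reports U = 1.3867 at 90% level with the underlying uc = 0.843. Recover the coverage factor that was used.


k = U / uc
k = 1.3867 / 0.843
k = 1.645

1.645


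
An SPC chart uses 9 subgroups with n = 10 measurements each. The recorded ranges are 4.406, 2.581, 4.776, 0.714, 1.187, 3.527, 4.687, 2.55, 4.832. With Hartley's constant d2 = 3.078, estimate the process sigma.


R_bar = (4.406 + 2.581 + 4.776 + 0.714 + 1.187 + 3.527 + 4.687 + 2.55 + 4.832) / 9
R_bar = 29.26 / 9 = 3.2511111
sigma_hat = R_bar / d2 = 3.2511111 / 3.078 = 1.0562

1.0562


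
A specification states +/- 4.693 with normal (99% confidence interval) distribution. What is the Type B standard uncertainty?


u_B = half_width / 2.576
u_B = 4.693 / 2.576
u_B = 1.8218

1.8218


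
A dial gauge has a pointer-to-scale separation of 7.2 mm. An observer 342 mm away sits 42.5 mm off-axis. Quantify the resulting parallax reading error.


error = h * offset / d
= 7.2 * 42.5 / 342
= 0.8947

0.8947


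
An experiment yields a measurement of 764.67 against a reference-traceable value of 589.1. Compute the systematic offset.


Systematic error = measured - true
= 764.67 - 589.1
= 175.5700

175.5700


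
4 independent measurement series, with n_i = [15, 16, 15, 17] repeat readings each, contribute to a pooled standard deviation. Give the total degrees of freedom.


nu = sum_i (n_i - 1)
nu = ((15 - 1) + (16 - 1) + (15 - 1) + (17 - 1))
nu = 14 + 15 + 14 + 16
nu = 59

59


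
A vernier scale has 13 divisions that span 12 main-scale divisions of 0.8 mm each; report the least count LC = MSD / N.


LC = MSD / n_div
= 0.8 / 13
= 0.0615

0.0615


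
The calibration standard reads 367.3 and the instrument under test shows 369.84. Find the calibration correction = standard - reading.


Correction = standard - reading
= 367.3 - 369.84
= -2.5400

-2.5400


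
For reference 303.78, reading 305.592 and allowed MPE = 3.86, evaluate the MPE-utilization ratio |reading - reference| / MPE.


e = indication - reference = 305.592 - 303.78 = 1.8120
|e| = 1.8120
ratio = |e| / MPE = 1.8120 / 3.86
ratio = 0.4694

0.4694


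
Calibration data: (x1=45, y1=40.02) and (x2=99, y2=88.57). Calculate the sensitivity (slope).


slope = (y2 - y1) / (x2 - x1)
= (88.57 - 40.02) / (99 - 45)
= 48.5500 / 54
= 0.8991

0.8991


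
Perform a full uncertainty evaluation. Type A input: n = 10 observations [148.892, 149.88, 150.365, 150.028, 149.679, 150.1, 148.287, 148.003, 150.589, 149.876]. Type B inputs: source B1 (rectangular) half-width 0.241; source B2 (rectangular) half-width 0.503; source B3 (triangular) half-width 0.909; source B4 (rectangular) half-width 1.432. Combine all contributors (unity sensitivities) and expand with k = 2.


mean = (148.892 + 149.88 + 150.365 + 150.028 + 149.679 + 150.1 + 148.287 + 148.003 + 150.589 + 149.876) / 10 = 149.5699
s = sqrt(sum((x - mean)^2)/(n-1)) = 0.87711198
u_A = s / sqrt(n) = 0.87711198 / sqrt(10) = 0.27736716
u_B1 = 0.241 / sqrt(3) = 0.13914141
u_B2 = 0.503 / sqrt(3) = 0.29040719
u_B3 = 0.909 / sqrt(6) = 0.3710977
u_B4 = 1.432 / sqrt(3) = 0.82676559
uc = sqrt(0.27736716^2 + 0.13914141^2 + 0.29040719^2 + 0.3710977^2 + 0.82676559^2) = 1.0009416
U = k * uc = 2 * 1.0009416
U = 2.0019

2.0019


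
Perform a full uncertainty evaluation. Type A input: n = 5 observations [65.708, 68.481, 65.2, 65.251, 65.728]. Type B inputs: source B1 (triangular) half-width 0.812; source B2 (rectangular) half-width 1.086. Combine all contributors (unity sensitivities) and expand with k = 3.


mean = (65.708 + 68.481 + 65.2 + 65.251 + 65.728) / 5 = 66.0736
s = sqrt(sum((x - mean)^2)/(n-1)) = 1.3682585
u_A = s / sqrt(n) = 1.3682585 / sqrt(5) = 0.6119038
u_B1 = 0.812 / sqrt(6) = 0.33149761
u_B2 = 1.086 / sqrt(3) = 0.62700239
uc = sqrt(0.6119038^2 + 0.33149761^2 + 0.62700239^2) = 0.93672244
U = k * uc = 3 * 0.93672244
U = 2.8102

2.8102


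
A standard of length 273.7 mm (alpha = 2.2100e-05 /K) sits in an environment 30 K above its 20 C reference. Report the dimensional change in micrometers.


dL = L * alpha * dT
= 273.7 * 2.2100e-05 * 30
= 0.1814631 mm
dL_um = 0.1814631 * 1000 = 181.4631 um

181.4631


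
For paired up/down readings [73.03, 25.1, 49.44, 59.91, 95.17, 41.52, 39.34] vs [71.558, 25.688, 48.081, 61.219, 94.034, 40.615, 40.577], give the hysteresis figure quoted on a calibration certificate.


|73.03 - 71.558| = 1.4720
|25.1 - 25.688| = 0.5880
|49.44 - 48.081| = 1.3590
|59.91 - 61.219| = 1.3090
|95.17 - 94.034| = 1.1360
|41.52 - 40.615| = 0.9050
|39.34 - 40.577| = 1.2370
hysteresis = max(diffs) = 1.4720

1.4720


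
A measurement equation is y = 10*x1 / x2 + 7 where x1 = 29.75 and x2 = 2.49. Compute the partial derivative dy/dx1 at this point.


y = 10*x1 / x2 + 7
dy/dx1 = 10/x2
Evaluate at x2 = 2.49: c1 = 10 / 2.49
c1 = 4.0161

4.0161


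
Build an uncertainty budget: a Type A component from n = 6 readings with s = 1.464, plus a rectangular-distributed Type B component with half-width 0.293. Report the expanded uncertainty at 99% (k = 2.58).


u_A = s / sqrt(n) = 1.464 / sqrt(6) = 0.5976755
u_B = half_width / sqrt(3) = 0.293 / sqrt(3) = 0.16916363
uc = sqrt(u_A^2 + u_B^2) = sqrt(0.5976755^2 + 0.16916363^2) = 0.62115404
U = k * uc = 2.58 * 0.62115404
U = 1.6026

1.6026


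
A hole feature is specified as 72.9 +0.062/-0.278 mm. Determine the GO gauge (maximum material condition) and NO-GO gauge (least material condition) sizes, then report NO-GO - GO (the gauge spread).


GO = nominal - lower_tol (smallest hole = maximum material condition)
GO = 72.9 - 0.278 = 72.622
NO-GO = nominal + upper_tol (largest hole = least material condition)
NO-GO = 72.9 + 0.062 = 72.962
spread = NO-GO - GO = 72.962 - 72.622 = 0.3400

0.3400


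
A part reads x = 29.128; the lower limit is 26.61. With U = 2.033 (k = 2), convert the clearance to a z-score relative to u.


u = U / k = 2.033 / 2 = 1.0165
margin = |LSL - x| = |26.61 - 29.128| = 2.518
z = margin / u = 2.518 / 1.0165
z = 2.4771

2.4771


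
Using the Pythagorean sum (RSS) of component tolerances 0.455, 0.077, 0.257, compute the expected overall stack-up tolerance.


RSS = sqrt(0.455^2 + 0.077^2 + 0.257^2)
= sqrt(0.279003)
= 0.5282

0.5282


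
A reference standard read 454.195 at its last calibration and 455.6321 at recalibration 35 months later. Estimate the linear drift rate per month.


rate = (v2 - v1) / months
= (455.6321 - 454.195) / 35
= 1.4371 / 35
= 0.0411

0.0411


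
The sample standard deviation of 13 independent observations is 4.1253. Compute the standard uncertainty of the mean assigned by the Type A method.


u_A = s / sqrt(n)
u_A = 4.1253 / sqrt(13)
u_A = 4.1253 / 3.6055513
u_A = 1.1442

1.1442


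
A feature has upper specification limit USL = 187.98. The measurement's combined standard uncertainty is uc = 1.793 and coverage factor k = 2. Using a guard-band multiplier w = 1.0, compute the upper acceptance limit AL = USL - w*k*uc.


U = k * uc = 2 * 1.793 = 3.586
guard band g = w * U = 1.0 * 3.586 = 3.586
AL = USL - g = 187.98 - 3.586
AL = 184.3940

184.3940


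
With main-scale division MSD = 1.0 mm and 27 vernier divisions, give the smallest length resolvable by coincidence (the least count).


LC = MSD / n_div
= 1.0 / 27
= 0.0370

0.0370


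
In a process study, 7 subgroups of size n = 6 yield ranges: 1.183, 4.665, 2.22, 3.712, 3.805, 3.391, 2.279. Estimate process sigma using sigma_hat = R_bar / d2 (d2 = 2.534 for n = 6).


R_bar = (1.183 + 4.665 + 2.22 + 3.712 + 3.805 + 3.391 + 2.279) / 7
R_bar = 21.255 / 7 = 3.0364286
sigma_hat = R_bar / d2 = 3.0364286 / 2.534 = 1.1983

1.1983


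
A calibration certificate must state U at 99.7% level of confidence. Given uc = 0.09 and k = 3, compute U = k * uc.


U = k * uc
U = 3 * 0.09
U = 0.2700

0.2700


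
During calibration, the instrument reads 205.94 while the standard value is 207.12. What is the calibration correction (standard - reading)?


Correction = standard - reading
= 207.12 - 205.94
= 1.1800

1.1800


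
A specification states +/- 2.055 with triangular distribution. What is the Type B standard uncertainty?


u_B = half_width / sqrt(6)
u_B = 2.055 / 2.4494897
u_B = 0.8390

0.8390


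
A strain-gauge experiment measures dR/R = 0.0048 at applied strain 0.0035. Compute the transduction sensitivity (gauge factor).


GF = (dR/R) / epsilon
= 0.0048 / 0.0035
= 1.3714

1.3714


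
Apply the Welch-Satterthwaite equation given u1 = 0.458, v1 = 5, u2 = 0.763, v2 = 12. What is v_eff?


uc = sqrt(u1^2 + u2^2) = sqrt(0.458^2 + 0.763^2) = 0.88990617
v_eff = uc^4 / (u1^4/v1 + u2^4/v2)
= 0.88990617^4 / (0.458^4/5 + 0.763^4/12)
= 0.62715786 / 0.037043583
v_eff = 16.9303

16.9303


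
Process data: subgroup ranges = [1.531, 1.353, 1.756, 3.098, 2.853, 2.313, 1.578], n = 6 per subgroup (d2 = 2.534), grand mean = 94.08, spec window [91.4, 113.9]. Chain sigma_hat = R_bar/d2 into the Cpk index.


R_bar = (1.531 + 1.353 + 1.756 + 3.098 + 2.853 + 2.313 + 1.578) / 7 = 2.0688571
sigma = R_bar / d2 = 2.0688571 / 2.534 = 0.81643927
Cp = (USL - LSL)/(6*sigma) = (113.9 - 91.4)/(6*0.81643927) = 4.5931
Cpu = (113.9 - 94.08)/(3*0.81643927) = 8.0920
Cpl = (94.08 - 91.4)/(3*0.81643927) = 1.0942
Cpk = min(Cpu, Cpl) = 1.0942

1.0942


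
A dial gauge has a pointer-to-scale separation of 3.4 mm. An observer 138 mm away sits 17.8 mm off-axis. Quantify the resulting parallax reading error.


error = h * offset / d
= 3.4 * 17.8 / 138
= 0.4386

0.4386


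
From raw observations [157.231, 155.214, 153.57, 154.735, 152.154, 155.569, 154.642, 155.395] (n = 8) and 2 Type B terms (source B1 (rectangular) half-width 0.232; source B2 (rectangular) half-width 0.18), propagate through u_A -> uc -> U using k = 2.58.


mean = (157.231 + 155.214 + 153.57 + 154.735 + 152.154 + 155.569 + 154.642 + 155.395) / 8 = 154.81375
s = sqrt(sum((x - mean)^2)/(n-1)) = 1.491329
u_A = s / sqrt(n) = 1.491329 / sqrt(8) = 0.52726442
u_B1 = 0.232 / sqrt(3) = 0.13394526
u_B2 = 0.18 / sqrt(3) = 0.10392305
uc = sqrt(0.52726442^2 + 0.13394526^2 + 0.10392305^2) = 0.55384935
U = k * uc = 2.58 * 0.55384935
U = 1.4289

1.4289


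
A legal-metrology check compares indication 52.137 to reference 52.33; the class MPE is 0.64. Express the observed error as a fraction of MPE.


e = indication - reference = 52.137 - 52.33 = -0.1930
|e| = 0.1930
ratio = |e| / MPE = 0.1930 / 0.64
ratio = 0.3016

0.3016


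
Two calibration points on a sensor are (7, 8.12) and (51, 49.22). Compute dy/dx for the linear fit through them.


slope = (y2 - y1) / (x2 - x1)
= (49.22 - 8.12) / (51 - 7)
= 41.1000 / 44
= 0.9341

0.9341


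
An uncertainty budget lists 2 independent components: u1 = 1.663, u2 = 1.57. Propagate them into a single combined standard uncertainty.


uc = sqrt(1.663^2 + 1.57^2)
uc = sqrt(5.230469)
uc = 2.2870

2.2870


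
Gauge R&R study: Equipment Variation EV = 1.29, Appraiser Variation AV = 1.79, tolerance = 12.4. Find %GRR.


GRR = sqrt(EV^2 + AV^2) = sqrt(1.29^2 + 1.79^2) = 2.2063998
%GRR = GRR / tol * 100 = 2.2063998 / 12.4 * 100
%GRR = 17.7935

17.7935


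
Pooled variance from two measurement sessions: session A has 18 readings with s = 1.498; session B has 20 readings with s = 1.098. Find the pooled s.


s_p = sqrt(((n1-1)*s1^2 + (n2-1)*s2^2) / (n1+n2-2))
numerator = (18-1)*1.498^2 + (20-1)*1.098^2 = 38.148068 + 22.906476 = 61.054544
denominator = 18 + 20 - 2 = 36
s_p^2 = 61.054544 / 36 = 1.6959596
s_p = sqrt(1.6959596) = 1.3023

1.3023


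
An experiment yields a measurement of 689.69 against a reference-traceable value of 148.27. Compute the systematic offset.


Systematic error = measured - true
= 689.69 - 148.27
= 541.4200

541.4200


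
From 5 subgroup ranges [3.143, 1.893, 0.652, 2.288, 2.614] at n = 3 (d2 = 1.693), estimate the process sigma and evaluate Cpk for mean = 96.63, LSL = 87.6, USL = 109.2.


R_bar = (3.143 + 1.893 + 0.652 + 2.288 + 2.614) / 5 = 2.118
sigma = R_bar / d2 = 2.118 / 1.693 = 1.2510337
Cp = (USL - LSL)/(6*sigma) = (109.2 - 87.6)/(6*1.2510337) = 2.8776
Cpu = (109.2 - 96.63)/(3*1.2510337) = 3.3492
Cpl = (96.63 - 87.6)/(3*1.2510337) = 2.4060
Cpk = min(Cpu, Cpl) = 2.4060

2.4060


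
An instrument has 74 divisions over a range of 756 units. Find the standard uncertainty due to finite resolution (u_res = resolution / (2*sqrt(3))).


resolution = range / divisions
resolution = 756 / 74 = 10.216216
u_res = resolution / (2*sqrt(3))
u_res = 10.216216 / 3.4641016
u_res = 2.9492

2.9492


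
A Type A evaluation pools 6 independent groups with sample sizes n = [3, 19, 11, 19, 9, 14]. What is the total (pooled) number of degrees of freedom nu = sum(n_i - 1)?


nu = sum_i (n_i - 1)
nu = ((3 - 1) + (19 - 1) + (11 - 1) + (19 - 1) + (9 - 1) + (14 - 1))
nu = 2 + 18 + 10 + 18 + 8 + 13
nu = 69

69


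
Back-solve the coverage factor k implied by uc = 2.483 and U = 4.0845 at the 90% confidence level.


k = U / uc
k = 4.0845 / 2.483
k = 1.645

1.645


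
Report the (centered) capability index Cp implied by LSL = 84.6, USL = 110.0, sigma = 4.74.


Cp = (USL - LSL) / (6 * sigma)
= (110.0 - 84.6) / (6 * 4.74)
= 25.4000 / 28.4400
= 0.8931

0.8931


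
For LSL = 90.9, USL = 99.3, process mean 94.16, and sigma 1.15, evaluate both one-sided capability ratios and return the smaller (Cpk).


Cpu = (USL - mean) / (3*sigma) = (99.3 - 94.16) / (3*1.15) = 1.4899
Cpl = (mean - LSL) / (3*sigma) = (94.16 - 90.9) / (3*1.15) = 0.9449
Cpk = min(Cpu, Cpl) = 0.9449

0.9449


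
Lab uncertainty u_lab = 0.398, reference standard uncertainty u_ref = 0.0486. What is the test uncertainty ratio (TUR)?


TUR = u_lab / u_ref
= 0.398 / 0.0486
= 8.1893

8.1893


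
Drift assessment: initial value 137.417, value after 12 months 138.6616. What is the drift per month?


rate = (v2 - v1) / months
= (138.6616 - 137.417) / 12
= 1.2446 / 12
= 0.1037

0.1037


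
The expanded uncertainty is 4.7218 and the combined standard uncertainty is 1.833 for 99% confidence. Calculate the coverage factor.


k = U / uc
k = 4.7218 / 1.833
k = 2.576

2.576


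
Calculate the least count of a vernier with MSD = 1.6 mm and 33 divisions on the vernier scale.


LC = MSD / n_div
= 1.6 / 33
= 0.0485

0.0485


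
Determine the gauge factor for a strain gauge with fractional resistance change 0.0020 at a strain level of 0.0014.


GF = (dR/R) / epsilon
= 0.0020 / 0.0014
= 1.4286

1.4286


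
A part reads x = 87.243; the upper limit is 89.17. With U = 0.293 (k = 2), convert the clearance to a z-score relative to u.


u = U / k = 0.293 / 2 = 0.1465
margin = |USL - x| = |89.17 - 87.243| = 1.927
z = margin / u = 1.927 / 0.1465
z = 13.1536

13.1536


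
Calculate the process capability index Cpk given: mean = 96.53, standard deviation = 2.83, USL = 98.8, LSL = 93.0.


Cpu = (USL - mean) / (3*sigma) = (98.8 - 96.53) / (3*2.83) = 0.2674
Cpl = (mean - LSL) / (3*sigma) = (96.53 - 93.0) / (3*2.83) = 0.4158
Cpk = min(Cpu, Cpl) = 0.2674

0.2674


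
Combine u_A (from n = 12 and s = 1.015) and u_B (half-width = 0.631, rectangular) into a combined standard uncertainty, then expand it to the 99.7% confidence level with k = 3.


u_A = s / sqrt(n) = 1.015 / sqrt(12) = 0.29300526
u_B = half_width / sqrt(3) = 0.631 / sqrt(3) = 0.36430802
uc = sqrt(u_A^2 + u_B^2) = sqrt(0.29300526^2 + 0.36430802^2) = 0.46751729
U = k * uc = 3 * 0.46751729
U = 1.4026

1.4026


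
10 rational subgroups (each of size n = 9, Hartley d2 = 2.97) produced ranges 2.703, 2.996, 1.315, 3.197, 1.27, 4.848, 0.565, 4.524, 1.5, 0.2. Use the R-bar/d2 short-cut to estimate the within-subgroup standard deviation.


R_bar = (2.703 + 2.996 + 1.315 + 3.197 + 1.27 + 4.848 + 0.565 + 4.524 + 1.5 + 0.2) / 10
R_bar = 23.118 / 10 = 2.3118
sigma_hat = R_bar / d2 = 2.3118 / 2.97 = 0.7784

0.7784


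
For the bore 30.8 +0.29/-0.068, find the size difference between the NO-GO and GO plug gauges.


GO = nominal - lower_tol (smallest hole = maximum material condition)
GO = 30.8 - 0.068 = 30.732
NO-GO = nominal + upper_tol (largest hole = least material condition)
NO-GO = 30.8 + 0.29 = 31.09
spread = NO-GO - GO = 31.09 - 30.732 = 0.3580

0.3580


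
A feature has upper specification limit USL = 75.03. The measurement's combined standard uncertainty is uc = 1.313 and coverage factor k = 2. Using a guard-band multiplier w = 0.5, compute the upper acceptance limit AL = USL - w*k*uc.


U = k * uc = 2 * 1.313 = 2.626
guard band g = w * U = 0.5 * 2.626 = 1.313
AL = USL - g = 75.03 - 1.313
AL = 73.7170

73.7170


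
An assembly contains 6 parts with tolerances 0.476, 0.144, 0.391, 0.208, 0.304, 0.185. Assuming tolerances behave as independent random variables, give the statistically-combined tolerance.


RSS = sqrt(0.476^2 + 0.144^2 + 0.391^2 + 0.208^2 + 0.304^2 + 0.185^2)
= sqrt(0.570098)
= 0.7550

0.7550


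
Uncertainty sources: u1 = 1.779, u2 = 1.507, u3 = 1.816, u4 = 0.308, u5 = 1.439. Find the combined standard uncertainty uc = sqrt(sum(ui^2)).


uc = sqrt(1.779^2 + 1.507^2 + 1.816^2 + 0.308^2 + 1.439^2)
uc = sqrt(10.899331)
uc = 3.3014

3.3014


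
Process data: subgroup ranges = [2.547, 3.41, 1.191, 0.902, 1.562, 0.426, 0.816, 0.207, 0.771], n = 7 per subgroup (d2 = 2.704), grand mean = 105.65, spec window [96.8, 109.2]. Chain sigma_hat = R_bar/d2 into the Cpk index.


R_bar = (2.547 + 3.41 + 1.191 + 0.902 + 1.562 + 0.426 + 0.816 + 0.207 + 0.771) / 9 = 1.3146667
sigma = R_bar / d2 = 1.3146667 / 2.704 = 0.48619331
Cp = (USL - LSL)/(6*sigma) = (109.2 - 96.8)/(6*0.48619331) = 4.2507
Cpu = (109.2 - 105.65)/(3*0.48619331) = 2.4339
Cpl = (105.65 - 96.8)/(3*0.48619331) = 6.0675
Cpk = min(Cpu, Cpl) = 2.4339

2.4339


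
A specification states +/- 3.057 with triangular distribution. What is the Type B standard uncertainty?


u_B = half_width / sqrt(6)
u_B = 3.057 / 2.4494897
u_B = 1.2480

1.2480


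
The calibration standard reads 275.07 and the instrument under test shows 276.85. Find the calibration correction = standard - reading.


Correction = standard - reading
= 275.07 - 276.85
= -1.7800

-1.7800


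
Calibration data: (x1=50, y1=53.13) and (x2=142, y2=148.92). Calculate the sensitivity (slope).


slope = (y2 - y1) / (x2 - x1)
= (148.92 - 53.13) / (142 - 50)
= 95.7900 / 92
= 1.0412

1.0412


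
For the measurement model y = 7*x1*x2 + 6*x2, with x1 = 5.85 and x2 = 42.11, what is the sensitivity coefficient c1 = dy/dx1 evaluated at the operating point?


y = 7*x1*x2 + 6*x2
dy/dx1 = 7*x2
Evaluate at x2 = 42.11: c1 = 7 * 42.11
c1 = 294.7700

294.7700


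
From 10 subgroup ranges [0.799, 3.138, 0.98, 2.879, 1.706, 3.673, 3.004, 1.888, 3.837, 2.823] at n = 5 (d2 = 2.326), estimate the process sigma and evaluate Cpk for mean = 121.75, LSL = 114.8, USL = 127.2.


R_bar = (0.799 + 3.138 + 0.98 + 2.879 + 1.706 + 3.673 + 3.004 + 1.888 + 3.837 + 2.823) / 10 = 2.4727
sigma = R_bar / d2 = 2.4727 / 2.326 = 1.0630696
Cp = (USL - LSL)/(6*sigma) = (127.2 - 114.8)/(6*1.0630696) = 1.9441
Cpu = (127.2 - 121.75)/(3*1.0630696) = 1.7089
Cpl = (121.75 - 114.8)/(3*1.0630696) = 2.1792
Cpk = min(Cpu, Cpl) = 1.7089

1.7089


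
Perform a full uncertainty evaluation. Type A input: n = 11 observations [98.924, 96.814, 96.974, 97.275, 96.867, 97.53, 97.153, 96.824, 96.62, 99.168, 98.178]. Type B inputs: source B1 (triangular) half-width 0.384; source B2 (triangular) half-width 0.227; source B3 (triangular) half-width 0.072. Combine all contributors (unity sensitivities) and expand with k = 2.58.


mean = (98.924 + 96.814 + 96.974 + 97.275 + 96.867 + 97.53 + 97.153 + 96.824 + 96.62 + 99.168 + 98.178) / 11 = 97.48427273
s = sqrt(sum((x - mean)^2)/(n-1)) = 0.88420779
u_A = s / sqrt(n) = 0.88420779 / sqrt(11) = 0.26659868
u_B1 = 0.384 / sqrt(6) = 0.15676734
u_B2 = 0.227 / sqrt(6) = 0.092672362
u_B3 = 0.072 / sqrt(6) = 0.029393877
uc = sqrt(0.26659868^2 + 0.15676734^2 + 0.092672362^2 + 0.029393877^2) = 0.32419596
U = k * uc = 2.58 * 0.32419596
U = 0.8364

0.8364


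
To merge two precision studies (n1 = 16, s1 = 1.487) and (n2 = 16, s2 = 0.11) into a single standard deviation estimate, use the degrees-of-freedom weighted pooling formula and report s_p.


s_p = sqrt(((n1-1)*s1^2 + (n2-1)*s2^2) / (n1+n2-2))
numerator = (16-1)*1.487^2 + (16-1)*0.11^2 = 33.167535 + 0.1815 = 33.349035
denominator = 16 + 16 - 2 = 30
s_p^2 = 33.349035 / 30 = 1.1116345
s_p = sqrt(1.1116345) = 1.0543

1.0543
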